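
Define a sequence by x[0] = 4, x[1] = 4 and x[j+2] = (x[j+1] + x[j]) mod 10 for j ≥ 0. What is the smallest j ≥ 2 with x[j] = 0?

Computing terms: x[0] = 4, x[1] = 4, x[2] = 8, x[3] = 2, x[4] = 0, x[5] = 2, x[6] = 2, x[7] = 4, x[8] = 6, x[9] = 0, x[10] = 6, x[11] = 6, x[12] = 2, x[13] = 8, x[14] = 0, x[15] = 8, x[16] = 8, x[17] = 6, x[18] = 4, x[19] = 0, x[20] = 4, x[21] = 4.
The sequence repeats with period 20.
The value 0 first appears (with j ≥ 2) at x[4].

4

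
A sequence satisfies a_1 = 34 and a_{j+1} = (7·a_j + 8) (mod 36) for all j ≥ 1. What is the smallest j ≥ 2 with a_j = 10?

7

Listing terms: a_1 = 34,  a_2 = 30,  a_3 = 2,  a_4 = 22,  a_5 = 18,  a_6 = 26,  a_7 = 10,  a_8 = 6,  a_9 = 14,  a_{10} = 34.
The sequence repeats with period 9.
The value 10 first appears (with j ≥ 2) at a_7.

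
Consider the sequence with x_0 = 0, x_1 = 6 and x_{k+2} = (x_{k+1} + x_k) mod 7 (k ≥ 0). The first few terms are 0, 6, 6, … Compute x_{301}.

5

Computing terms: x_0 = 0; x_1 = 6; x_2 = 6; x_3 = 5; x_4 = 4; x_5 = 2; x_6 = 6; x_7 = 1; x_8 = 0; x_9 = 1; x_{10} = 1; x_{11} = 2; x_{12} = 3; x_{13} = 5; x_{14} = 1; x_{15} = 6; x_{16} = 0; x_{17} = 6.
The sequence repeats with period 16.
(301 - 0) mod 16 = 13, so x_{301} = x_{13} = 5.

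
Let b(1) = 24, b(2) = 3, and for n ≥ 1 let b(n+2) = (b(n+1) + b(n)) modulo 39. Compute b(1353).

We have b(1) = 24,  b(2) = 3,  b(3) = 27,  b(4) = 30,  b(5) = 18,  b(6) = 9,  b(7) = 27,  b(8) = 36,  b(9) = 24,  b(10) = 21,  b(11) = 6,  b(12) = 27,  b(13) = 33,  b(14) = 21,  b(15) = 15,  b(16) = 36,  b(17) = 12,  b(18) = 9,  b(19) = 21,  b(20) = 30,  b(21) = 12,  b(22) = 3,  b(23) = 15,  b(24) = 18,  b(25) = 33,  b(26) = 12,  b(27) = 6,  b(28) = 18,  b(29) = 24,  b(30) = 3.
Since (b(29), b(30)) = (b(1), b(2)) = (24, 3) (two consecutive terms determine the rest), the sequence is periodic with period 28.
(1353 - 1) mod 28 = 8, so b(1353) = b(9) = 24.

24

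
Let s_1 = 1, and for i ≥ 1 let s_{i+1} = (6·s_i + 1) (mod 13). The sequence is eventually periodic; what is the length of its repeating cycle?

12

We have s_1 = 1,  s_2 = 7,  s_3 = 4,  s_4 = 12,  s_5 = 8,  s_6 = 10,  s_7 = 9,  s_8 = 3,  s_9 = 6,  s_{10} = 11,  s_{11} = 2,  s_{12} = 0,  s_{13} = 1.
The sequence repeats with period 12.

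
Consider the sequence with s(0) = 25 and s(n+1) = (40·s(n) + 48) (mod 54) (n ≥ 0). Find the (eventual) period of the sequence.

9

s(0) = 25,  s(1) = 22,  s(2) = 10,  s(3) = 16,  s(4) = 40,  s(5) = 28,  s(6) = 34,  s(7) = 4,  s(8) = 46,  s(9) = 52,  s(10) = 22.
Since s(10) = s(1) = 22, the sequence is eventually periodic: after a pre-period of length 1 it cycles with period 9.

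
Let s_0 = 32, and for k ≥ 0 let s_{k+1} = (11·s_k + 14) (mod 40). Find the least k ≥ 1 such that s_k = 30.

7

Listing terms: s_0 = 32, s_1 = 6, s_2 = 0, s_3 = 14, s_4 = 8, s_5 = 22, s_6 = 16, s_7 = 30, s_8 = 24, s_9 = 38, s_{10} = 32.
The sequence repeats with period 10.
The value 30 first appears (with k ≥ 1) at s_7.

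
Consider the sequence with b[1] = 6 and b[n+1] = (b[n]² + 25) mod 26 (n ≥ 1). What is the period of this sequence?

6

Computing terms: b[1] = 6, b[2] = 9, b[3] = 2, b[4] = 3, b[5] = 8, b[6] = 11, b[7] = 16, b[8] = 21, b[9] = 24, b[10] = 3.
Since b[10] = b[4] = 3, the sequence is eventually periodic: after a pre-period of length 3 it cycles with period 6.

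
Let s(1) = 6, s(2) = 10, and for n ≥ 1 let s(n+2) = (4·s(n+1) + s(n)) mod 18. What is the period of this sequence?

Listing terms: s(1) = 6, s(2) = 10, s(3) = 10, s(4) = 14, s(5) = 12, s(6) = 8, s(7) = 8, s(8) = 4, s(9) = 6, s(10) = 10.
The sequence repeats with period 8.

8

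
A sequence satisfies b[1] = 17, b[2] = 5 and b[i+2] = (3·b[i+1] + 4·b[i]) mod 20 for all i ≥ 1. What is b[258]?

17

b[1] = 17,  b[2] = 5,  b[3] = 3,  b[4] = 9,  b[5] = 19,  b[6] = 13,  b[7] = 15,  b[8] = 17,  b[9] = 11,  b[10] = 1,  b[11] = 7,  b[12] = 5,  b[13] = 3.
Since (b[12], b[13]) = (b[2], b[3]) = (5, 3) (two consecutive terms determine the rest), the sequence is eventually periodic: after a pre-period of length 1 it cycles with period 10.
For i ≥ 2, b[i] depends only on (i - 2) mod 10. (258 - 2) mod 10 = 6, so b[258] = b[8] = 17.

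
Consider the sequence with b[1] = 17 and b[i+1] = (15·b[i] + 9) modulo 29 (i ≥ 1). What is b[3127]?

We have b[1] = 17, b[2] = 3, b[3] = 25, b[4] = 7, b[5] = 27, b[6] = 8, b[7] = 13, b[8] = 1, b[9] = 24, b[10] = 21, b[11] = 5, b[12] = 26, b[13] = 22, b[14] = 20, b[15] = 19, b[16] = 4, b[17] = 11, b[18] = 0, b[19] = 9, b[20] = 28, b[21] = 23, b[22] = 6, b[23] = 12, b[24] = 15, b[25] = 2, b[26] = 10, b[27] = 14, b[28] = 16, b[29] = 17.
Since b[29] = b[1] = 17, the sequence is periodic with period 28.
(3127 - 1) mod 28 = 18, so b[3127] = b[19] = 9.

9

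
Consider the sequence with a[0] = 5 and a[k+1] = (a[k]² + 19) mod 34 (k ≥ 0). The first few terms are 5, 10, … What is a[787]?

a[0] = 5, a[1] = 10, a[2] = 17, a[3] = 2, a[4] = 23, a[5] = 4, a[6] = 1, a[7] = 20, a[8] = 11, a[9] = 4.
Since a[9] = a[5] = 4, the sequence is eventually periodic: after a pre-period of length 5 it cycles with period 4.
For k ≥ 5, a[k] depends only on (k - 5) mod 4. (787 - 5) mod 4 = 2, so a[787] = a[7] = 20.

20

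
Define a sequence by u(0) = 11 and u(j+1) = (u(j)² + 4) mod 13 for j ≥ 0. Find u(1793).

7

Computing terms: u(0) = 11; u(1) = 8; u(2) = 3; u(3) = 0; u(4) = 4; u(5) = 7; u(6) = 1; u(7) = 5; u(8) = 3.
Since u(8) = u(2) = 3, the sequence is eventually periodic: after a pre-period of length 2 it cycles with period 6.
For j ≥ 2, u(j) depends only on (j - 2) mod 6. (1793 - 2) mod 6 = 3, so u(1793) = u(5) = 7.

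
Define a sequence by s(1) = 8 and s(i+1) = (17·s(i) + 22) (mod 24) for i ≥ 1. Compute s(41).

8

Listing terms: s(1) = 8; s(2) = 14; s(3) = 20; s(4) = 2; s(5) = 8.
Since s(5) = s(1) = 8, the sequence is periodic with period 4.
(41 - 1) mod 4 = 0, so s(41) = s(1) = 8.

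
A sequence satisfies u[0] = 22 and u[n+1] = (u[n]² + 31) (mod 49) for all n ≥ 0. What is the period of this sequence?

We have u[0] = 22,  u[1] = 25,  u[2] = 19,  u[3] = 0,  u[4] = 31,  u[5] = 12,  u[6] = 28,  u[7] = 31.
Since u[7] = u[4] = 31, the sequence is eventually periodic: after a pre-period of length 4 it cycles with period 3.

3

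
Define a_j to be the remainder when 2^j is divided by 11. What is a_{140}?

Computing terms: a_1 = 2; a_2 = 4; a_3 = 8; a_4 = 5; a_5 = 10; a_6 = 9; a_7 = 7; a_8 = 3; a_9 = 6; a_{10} = 1; a_{11} = 2.
The sequence repeats with period 10.
(140 - 1) mod 10 = 9, so a_{140} = a_{10} = 1.

1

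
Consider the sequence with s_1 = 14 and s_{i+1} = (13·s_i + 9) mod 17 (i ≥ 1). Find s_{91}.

We have s_1 = 14, s_2 = 4, s_3 = 10, s_4 = 3, s_5 = 14.
Since s_5 = s_1 = 14, the sequence is periodic with period 4.
(91 - 1) mod 4 = 2, so s_{91} = s_3 = 10.

10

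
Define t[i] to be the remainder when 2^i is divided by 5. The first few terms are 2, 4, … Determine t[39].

3

t[1] = 2, t[2] = 4, t[3] = 3, t[4] = 1, t[5] = 2.
Since t[5] = t[1] = 2, the sequence is periodic with period 4.
So t[39] = t[1 + ((39-1) mod 4)] = t[3] = 3.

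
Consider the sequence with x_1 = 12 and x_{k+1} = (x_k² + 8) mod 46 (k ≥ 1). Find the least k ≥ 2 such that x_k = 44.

We have x_1 = 12,  x_2 = 14,  x_3 = 20,  x_4 = 40,  x_5 = 44,  x_6 = 12.
Since x_6 = x_1 = 12, the sequence is periodic with period 5.
The value 44 first appears (with k ≥ 2) at x_5.

5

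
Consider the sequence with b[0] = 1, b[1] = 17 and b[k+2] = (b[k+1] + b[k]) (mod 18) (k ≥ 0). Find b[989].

Computing terms: b[0] = 1, b[1] = 17, b[2] = 0, b[3] = 17, b[4] = 17, b[5] = 16, b[6] = 15, b[7] = 13, b[8] = 10, b[9] = 5, b[10] = 15, b[11] = 2, b[12] = 17, b[13] = 1, b[14] = 0, b[15] = 1, b[16] = 1, b[17] = 2, b[18] = 3, b[19] = 5, b[20] = 8, b[21] = 13, b[22] = 3, b[23] = 16, b[24] = 1, b[25] = 17.
Since (b[24], b[25]) = (b[0], b[1]) = (1, 17) (two consecutive terms determine the rest), the sequence is periodic with period 24.
(989 - 0) mod 24 = 5, so b[989] = b[5] = 16.

16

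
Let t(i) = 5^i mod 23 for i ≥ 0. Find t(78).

Computing terms: t(0) = 1,  t(1) = 5,  t(2) = 2,  t(3) = 10,  t(4) = 4,  t(5) = 20,  t(6) = 8,  t(7) = 17,  t(8) = 16,  t(9) = 11,  t(10) = 9,  t(11) = 22,  t(12) = 18,  t(13) = 21,  t(14) = 13,  t(15) = 19,  t(16) = 3,  t(17) = 15,  t(18) = 6,  t(19) = 7,  t(20) = 12,  t(21) = 14,  t(22) = 1.
The sequence repeats with period 22.
So t(78) = t(0 + ((78-0) mod 22)) = t(12) = 18.

18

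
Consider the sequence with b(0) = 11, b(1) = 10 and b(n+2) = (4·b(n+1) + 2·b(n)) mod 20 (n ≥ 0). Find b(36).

We have b(0) = 11, b(1) = 10, b(2) = 2, b(3) = 8, b(4) = 16, b(5) = 0, b(6) = 12, b(7) = 8, b(8) = 16.
Since (b(7), b(8)) = (b(3), b(4)) = (8, 16) (two consecutive terms determine the rest), the sequence is eventually periodic: after a pre-period of length 3 it cycles with period 4.
For n ≥ 3, b(n) depends only on (n - 3) mod 4. (36 - 3) mod 4 = 1, so b(36) = b(4) = 16.

16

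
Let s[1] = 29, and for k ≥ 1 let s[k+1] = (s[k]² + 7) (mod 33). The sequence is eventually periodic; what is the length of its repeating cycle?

3

Listing terms: s[1] = 29, s[2] = 23, s[3] = 8, s[4] = 5, s[5] = 32, s[6] = 8.
Since s[6] = s[3] = 8, the sequence is eventually periodic: after a pre-period of length 2 it cycles with period 3.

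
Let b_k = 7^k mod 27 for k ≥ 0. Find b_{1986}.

We have b_0 = 1, b_1 = 7, b_2 = 22, b_3 = 19, b_4 = 25, b_5 = 13, b_6 = 10, b_7 = 16, b_8 = 4, b_9 = 1.
The sequence repeats with period 9.
So b_{1986} = b_{0 + ((1986-0) mod 9)} = b_6 = 10.

10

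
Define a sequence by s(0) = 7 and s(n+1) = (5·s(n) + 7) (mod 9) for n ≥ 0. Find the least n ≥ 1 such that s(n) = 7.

6

We have s(0) = 7,  s(1) = 6,  s(2) = 1,  s(3) = 3,  s(4) = 4,  s(5) = 0,  s(6) = 7.
Since s(6) = s(0) = 7, the sequence is periodic with period 6.
The value 7 next appears (with n ≥ 1) at s(6).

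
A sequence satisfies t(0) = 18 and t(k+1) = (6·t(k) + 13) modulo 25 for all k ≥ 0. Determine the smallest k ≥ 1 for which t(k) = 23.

t(0) = 18, t(1) = 21, t(2) = 14, t(3) = 22, t(4) = 20, t(5) = 8, t(6) = 11, t(7) = 4, t(8) = 12, t(9) = 10, t(10) = 23, t(11) = 1, t(12) = 19, t(13) = 2, t(14) = 0, t(15) = 13, t(16) = 16, t(17) = 9, t(18) = 17, t(19) = 15, t(20) = 3, t(21) = 6, t(22) = 24, t(23) = 7, t(24) = 5, t(25) = 18.
The sequence repeats with period 25.
The value 23 first appears (with k ≥ 1) at t(10).

10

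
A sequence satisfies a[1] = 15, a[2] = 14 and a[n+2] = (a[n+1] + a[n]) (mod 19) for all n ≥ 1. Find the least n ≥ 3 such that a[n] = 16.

Computing terms: a[1] = 15,  a[2] = 14,  a[3] = 10,  a[4] = 5,  a[5] = 15,  a[6] = 1,  a[7] = 16,  a[8] = 17,  a[9] = 14,  a[10] = 12,  a[11] = 7,  a[12] = 0,  a[13] = 7,  a[14] = 7,  a[15] = 14,  a[16] = 2,  a[17] = 16,  a[18] = 18,  a[19] = 15,  a[20] = 14.
Since (a[19], a[20]) = (a[1], a[2]) = (15, 14) (two consecutive terms determine the rest), the sequence is periodic with period 18.
The value 16 first appears (with n ≥ 3) at a[7].

7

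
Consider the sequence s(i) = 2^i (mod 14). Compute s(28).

2

Computing terms: s(0) = 1, s(1) = 2, s(2) = 4, s(3) = 8, s(4) = 2.
Since s(4) = s(1) = 2, the sequence is eventually periodic: after a pre-period of length 1 it cycles with period 3.
For i ≥ 1, s(i) depends only on (i - 1) mod 3. (28 - 1) mod 3 = 0, so s(28) = s(1) = 2.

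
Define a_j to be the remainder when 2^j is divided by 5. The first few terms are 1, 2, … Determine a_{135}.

3

We have a_0 = 1,  a_1 = 2,  a_2 = 4,  a_3 = 3,  a_4 = 1.
Since a_4 = a_0 = 1, the sequence is periodic with period 4.
(135 - 0) mod 4 = 3, so a_{135} = a_3 = 3.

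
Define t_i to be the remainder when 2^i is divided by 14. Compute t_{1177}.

2

Listing terms: t_1 = 2, t_2 = 4, t_3 = 8, t_4 = 2.
The sequence repeats with period 3.
(1177 - 1) mod 3 = 0, so t_{1177} = t_1 = 2.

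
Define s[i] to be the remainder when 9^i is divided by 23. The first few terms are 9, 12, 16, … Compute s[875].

Listing terms: s[1] = 9; s[2] = 12; s[3] = 16; s[4] = 6; s[5] = 8; s[6] = 3; s[7] = 4; s[8] = 13; s[9] = 2; s[10] = 18; s[11] = 1; s[12] = 9.
The sequence repeats with period 11.
So s[875] = s[1 + ((875-1) mod 11)] = s[6] = 3.

3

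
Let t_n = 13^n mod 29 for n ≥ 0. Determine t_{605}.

22

We have t_0 = 1; t_1 = 13; t_2 = 24; t_3 = 22; t_4 = 25; t_5 = 6; t_6 = 20; t_7 = 28; t_8 = 16; t_9 = 5; t_{10} = 7; t_{11} = 4; t_{12} = 23; t_{13} = 9; t_{14} = 1.
The sequence repeats with period 14.
(605 - 0) mod 14 = 3, so t_{605} = t_3 = 22.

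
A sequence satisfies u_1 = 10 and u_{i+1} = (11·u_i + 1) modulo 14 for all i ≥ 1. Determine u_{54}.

Listing terms: u_1 = 10,  u_2 = 13,  u_3 = 4,  u_4 = 3,  u_5 = 6,  u_6 = 11,  u_7 = 10.
The sequence repeats with period 6.
(54 - 1) mod 6 = 5, so u_{54} = u_6 = 11.

11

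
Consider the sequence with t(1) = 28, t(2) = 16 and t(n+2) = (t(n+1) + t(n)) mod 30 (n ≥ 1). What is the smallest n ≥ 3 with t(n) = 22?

Computing terms: t(1) = 28, t(2) = 16, t(3) = 14, t(4) = 0, t(5) = 14, t(6) = 14, t(7) = 28, t(8) = 12, t(9) = 10, t(10) = 22, t(11) = 2, t(12) = 24, t(13) = 26, t(14) = 20, t(15) = 16, t(16) = 6, t(17) = 22, t(18) = 28, t(19) = 20, t(20) = 18, t(21) = 8, t(22) = 26, t(23) = 4, t(24) = 0, t(25) = 4, t(26) = 4, t(27) = 8, t(28) = 12, t(29) = 20, t(30) = 2, t(31) = 22, t(32) = 24, t(33) = 16, t(34) = 10, t(35) = 26, t(36) = 6, t(37) = 2, t(38) = 8, t(39) = 10, t(40) = 18, t(41) = 28, t(42) = 16.
Since (t(41), t(42)) = (t(1), t(2)) = (28, 16) (two consecutive terms determine the rest), the sequence is periodic with period 40.
The value 22 first appears (with n ≥ 3) at t(10).

10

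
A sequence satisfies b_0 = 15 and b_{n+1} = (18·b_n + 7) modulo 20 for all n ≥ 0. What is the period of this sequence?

We have b_0 = 15, b_1 = 17, b_2 = 13, b_3 = 1, b_4 = 5, b_5 = 17.
Since b_5 = b_1 = 17, the sequence is eventually periodic: after a pre-period of length 1 it cycles with period 4.

4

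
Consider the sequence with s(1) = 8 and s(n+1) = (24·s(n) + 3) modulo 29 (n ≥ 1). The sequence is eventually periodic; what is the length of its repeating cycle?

7

Listing terms: s(1) = 8; s(2) = 21; s(3) = 14; s(4) = 20; s(5) = 19; s(6) = 24; s(7) = 28; s(8) = 8.
Since s(8) = s(1) = 8, the sequence is periodic with period 7.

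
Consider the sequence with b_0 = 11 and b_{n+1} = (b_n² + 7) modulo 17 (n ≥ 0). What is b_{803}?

We have b_0 = 11; b_1 = 9; b_2 = 3; b_3 = 16; b_4 = 8; b_5 = 3.
Since b_5 = b_2 = 3, the sequence is eventually periodic: after a pre-period of length 2 it cycles with period 3.
For n ≥ 2, b_n depends only on (n - 2) mod 3. (803 - 2) mod 3 = 0, so b_{803} = b_2 = 3.

3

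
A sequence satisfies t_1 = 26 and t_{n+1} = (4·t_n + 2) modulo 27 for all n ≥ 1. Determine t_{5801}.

4

Computing terms: t_1 = 26; t_2 = 25; t_3 = 21; t_4 = 5; t_5 = 22; t_6 = 9; t_7 = 11; t_8 = 19; t_9 = 24; t_{10} = 17; t_{11} = 16; t_{12} = 12; t_{13} = 23; t_{14} = 13; t_{15} = 0; t_{16} = 2; t_{17} = 10; t_{18} = 15; t_{19} = 8; t_{20} = 7; t_{21} = 3; t_{22} = 14; t_{23} = 4; t_{24} = 18; t_{25} = 20; t_{26} = 1; t_{27} = 6; t_{28} = 26.
Since t_{28} = t_1 = 26, the sequence is periodic with period 27.
(5801 - 1) mod 27 = 22, so t_{5801} = t_{23} = 4.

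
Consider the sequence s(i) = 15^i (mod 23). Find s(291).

7

s(0) = 1, s(1) = 15, s(2) = 18, s(3) = 17, s(4) = 2, s(5) = 7, s(6) = 13, s(7) = 11, s(8) = 4, s(9) = 14, s(10) = 3, s(11) = 22, s(12) = 8, s(13) = 5, s(14) = 6, s(15) = 21, s(16) = 16, s(17) = 10, s(18) = 12, s(19) = 19, s(20) = 9, s(21) = 20, s(22) = 1.
The sequence repeats with period 22.
(291 - 0) mod 22 = 5, so s(291) = s(5) = 7.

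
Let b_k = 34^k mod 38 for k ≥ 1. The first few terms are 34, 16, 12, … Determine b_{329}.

2

Computing terms: b_1 = 34, b_2 = 16, b_3 = 12, b_4 = 28, b_5 = 2, b_6 = 30, b_7 = 32, b_8 = 24, b_9 = 18, b_{10} = 4, b_{11} = 22, b_{12} = 26, b_{13} = 10, b_{14} = 36, b_{15} = 8, b_{16} = 6, b_{17} = 14, b_{18} = 20, b_{19} = 34.
Since b_{19} = b_1 = 34, the sequence is periodic with period 18.
So b_{329} = b_{1 + ((329-1) mod 18)} = b_5 = 2.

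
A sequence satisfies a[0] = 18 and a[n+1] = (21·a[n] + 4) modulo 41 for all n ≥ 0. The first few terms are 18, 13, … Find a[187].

We have a[0] = 18; a[1] = 13; a[2] = 31; a[3] = 40; a[4] = 24; a[5] = 16; a[6] = 12; a[7] = 10; a[8] = 9; a[9] = 29; a[10] = 39; a[11] = 3; a[12] = 26; a[13] = 17; a[14] = 33; a[15] = 0; a[16] = 4; a[17] = 6; a[18] = 7; a[19] = 28; a[20] = 18.
The sequence repeats with period 20.
(187 - 0) mod 20 = 7, so a[187] = a[7] = 10.

10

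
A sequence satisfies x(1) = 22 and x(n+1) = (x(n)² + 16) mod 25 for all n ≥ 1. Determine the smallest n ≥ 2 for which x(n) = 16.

3

x(1) = 22,  x(2) = 0,  x(3) = 16,  x(4) = 22.
The sequence repeats with period 3.
The value 16 first appears (with n ≥ 2) at x(3).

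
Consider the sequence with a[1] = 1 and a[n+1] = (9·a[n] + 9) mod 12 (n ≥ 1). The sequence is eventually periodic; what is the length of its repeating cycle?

4

Listing terms: a[1] = 1, a[2] = 6, a[3] = 3, a[4] = 0, a[5] = 9, a[6] = 6.
Since a[6] = a[2] = 6, the sequence is eventually periodic: after a pre-period of length 1 it cycles with period 4.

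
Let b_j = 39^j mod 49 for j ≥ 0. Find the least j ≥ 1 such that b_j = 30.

b_0 = 1,  b_1 = 39,  b_2 = 2,  b_3 = 29,  b_4 = 4,  b_5 = 9,  b_6 = 8,  b_7 = 18,  b_8 = 16,  b_9 = 36,  b_{10} = 32,  b_{11} = 23,  b_{12} = 15,  b_{13} = 46,  b_{14} = 30,  b_{15} = 43,  b_{16} = 11,  b_{17} = 37,  b_{18} = 22,  b_{19} = 25,  b_{20} = 44,  b_{21} = 1.
The sequence repeats with period 21.
The value 30 first appears (with j ≥ 1) at b_{14}.

14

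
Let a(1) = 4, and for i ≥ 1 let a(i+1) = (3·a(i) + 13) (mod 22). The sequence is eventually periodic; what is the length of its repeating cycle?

a(1) = 4,  a(2) = 3,  a(3) = 0,  a(4) = 13,  a(5) = 8,  a(6) = 15,  a(7) = 14,  a(8) = 11,  a(9) = 2,  a(10) = 19,  a(11) = 4.
The sequence repeats with period 10.

10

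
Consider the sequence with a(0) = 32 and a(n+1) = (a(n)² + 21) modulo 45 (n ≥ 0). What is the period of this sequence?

Listing terms: a(0) = 32, a(1) = 10, a(2) = 31, a(3) = 37, a(4) = 40, a(5) = 1, a(6) = 22, a(7) = 10.
Since a(7) = a(1) = 10, the sequence is eventually periodic: after a pre-period of length 1 it cycles with period 6.

6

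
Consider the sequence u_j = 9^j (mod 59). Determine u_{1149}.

Computing terms: u_0 = 1,  u_1 = 9,  u_2 = 22,  u_3 = 21,  u_4 = 12,  u_5 = 49,  u_6 = 28,  u_7 = 16,  u_8 = 26,  u_9 = 57,  u_{10} = 41,  u_{11} = 15,  u_{12} = 17,  u_{13} = 35,  u_{14} = 20,  u_{15} = 3,  u_{16} = 27,  u_{17} = 7,  u_{18} = 4,  u_{19} = 36,  u_{20} = 29,  u_{21} = 25,  u_{22} = 48,  u_{23} = 19,  u_{24} = 53,  u_{25} = 5,  u_{26} = 45,  u_{27} = 51,  u_{28} = 46,  u_{29} = 1.
Since u_{29} = u_0 = 1, the sequence is periodic with period 29.
So u_{1149} = u_{0 + ((1149-0) mod 29)} = u_{18} = 4.

4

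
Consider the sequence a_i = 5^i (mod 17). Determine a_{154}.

9

a_1 = 5,  a_2 = 8,  a_3 = 6,  a_4 = 13,  a_5 = 14,  a_6 = 2,  a_7 = 10,  a_8 = 16,  a_9 = 12,  a_{10} = 9,  a_{11} = 11,  a_{12} = 4,  a_{13} = 3,  a_{14} = 15,  a_{15} = 7,  a_{16} = 1,  a_{17} = 5.
The sequence repeats with period 16.
(154 - 1) mod 16 = 9, so a_{154} = a_{10} = 9.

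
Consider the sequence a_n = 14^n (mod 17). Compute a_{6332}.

4

Computing terms: a_0 = 1; a_1 = 14; a_2 = 9; a_3 = 7; a_4 = 13; a_5 = 12; a_6 = 15; a_7 = 6; a_8 = 16; a_9 = 3; a_{10} = 8; a_{11} = 10; a_{12} = 4; a_{13} = 5; a_{14} = 2; a_{15} = 11; a_{16} = 1.
The sequence repeats with period 16.
(6332 - 0) mod 16 = 12, so a_{6332} = a_{12} = 4.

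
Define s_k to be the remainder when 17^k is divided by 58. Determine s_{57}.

We have s_0 = 1,  s_1 = 17,  s_2 = 57,  s_3 = 41,  s_4 = 1.
The sequence repeats with period 4.
(57 - 0) mod 4 = 1, so s_{57} = s_1 = 17.

17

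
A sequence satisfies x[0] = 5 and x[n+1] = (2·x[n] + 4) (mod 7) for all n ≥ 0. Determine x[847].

0

We have x[0] = 5; x[1] = 0; x[2] = 4; x[3] = 5.
Since x[3] = x[0] = 5, the sequence is periodic with period 3.
(847 - 0) mod 3 = 1, so x[847] = x[1] = 0.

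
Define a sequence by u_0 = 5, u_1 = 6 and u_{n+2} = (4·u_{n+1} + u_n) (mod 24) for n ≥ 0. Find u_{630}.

Computing terms: u_0 = 5; u_1 = 6; u_2 = 5; u_3 = 2; u_4 = 13; u_5 = 6; u_6 = 13; u_7 = 10; u_8 = 5; u_9 = 6.
The sequence repeats with period 8.
So u_{630} = u_{0 + ((630-0) mod 8)} = u_6 = 13.

13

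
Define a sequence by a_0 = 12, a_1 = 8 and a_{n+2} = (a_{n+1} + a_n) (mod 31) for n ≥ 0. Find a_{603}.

28

Computing terms: a_0 = 12; a_1 = 8; a_2 = 20; a_3 = 28; a_4 = 17; a_5 = 14; a_6 = 0; a_7 = 14; a_8 = 14; a_9 = 28; a_{10} = 11; a_{11} = 8; a_{12} = 19; a_{13} = 27; a_{14} = 15; a_{15} = 11; a_{16} = 26; a_{17} = 6; a_{18} = 1; a_{19} = 7; a_{20} = 8; a_{21} = 15; a_{22} = 23; a_{23} = 7; a_{24} = 30; a_{25} = 6; a_{26} = 5; a_{27} = 11; a_{28} = 16; a_{29} = 27; a_{30} = 12; a_{31} = 8.
Since (a_{30}, a_{31}) = (a_0, a_1) = (12, 8) (two consecutive terms determine the rest), the sequence is periodic with period 30.
So a_{603} = a_{0 + ((603-0) mod 30)} = a_3 = 28.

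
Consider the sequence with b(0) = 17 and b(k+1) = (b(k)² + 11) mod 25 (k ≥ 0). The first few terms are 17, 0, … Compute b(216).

b(0) = 17; b(1) = 0; b(2) = 11; b(3) = 7; b(4) = 10; b(5) = 11.
Since b(5) = b(2) = 11, the sequence is eventually periodic: after a pre-period of length 2 it cycles with period 3.
For k ≥ 2, b(k) depends only on (k - 2) mod 3. (216 - 2) mod 3 = 1, so b(216) = b(3) = 7.

7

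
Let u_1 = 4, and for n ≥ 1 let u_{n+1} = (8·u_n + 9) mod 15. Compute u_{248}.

Listing terms: u_1 = 4, u_2 = 11, u_3 = 7, u_4 = 5, u_5 = 4.
The sequence repeats with period 4.
(248 - 1) mod 4 = 3, so u_{248} = u_4 = 5.

5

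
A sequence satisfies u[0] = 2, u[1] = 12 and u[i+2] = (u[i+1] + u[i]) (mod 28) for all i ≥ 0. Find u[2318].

Listing terms: u[0] = 2; u[1] = 12; u[2] = 14; u[3] = 26; u[4] = 12; u[5] = 10; u[6] = 22; u[7] = 4; u[8] = 26; u[9] = 2; u[10] = 0; u[11] = 2; u[12] = 2; u[13] = 4; u[14] = 6; u[15] = 10; u[16] = 16; u[17] = 26; u[18] = 14; u[19] = 12; u[20] = 26; u[21] = 10; u[22] = 8; u[23] = 18; u[24] = 26; u[25] = 16; u[26] = 14; u[27] = 2; u[28] = 16; u[29] = 18; u[30] = 6; u[31] = 24; u[32] = 2; u[33] = 26; u[34] = 0; u[35] = 26; u[36] = 26; u[37] = 24; u[38] = 22; u[39] = 18; u[40] = 12; u[41] = 2; u[42] = 14; u[43] = 16; u[44] = 2; u[45] = 18; u[46] = 20; u[47] = 10; u[48] = 2; u[49] = 12.
The sequence repeats with period 48.
(2318 - 0) mod 48 = 14, so u[2318] = u[14] = 6.

6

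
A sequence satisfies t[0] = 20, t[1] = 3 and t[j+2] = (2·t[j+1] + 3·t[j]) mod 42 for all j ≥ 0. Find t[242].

24

Listing terms: t[0] = 20; t[1] = 3; t[2] = 24; t[3] = 15; t[4] = 18; t[5] = 39; t[6] = 6; t[7] = 3; t[8] = 24.
Since (t[7], t[8]) = (t[1], t[2]) = (3, 24) (two consecutive terms determine the rest), the sequence is eventually periodic: after a pre-period of length 1 it cycles with period 6.
For j ≥ 1, t[j] depends only on (j - 1) mod 6. (242 - 1) mod 6 = 1, so t[242] = t[2] = 24.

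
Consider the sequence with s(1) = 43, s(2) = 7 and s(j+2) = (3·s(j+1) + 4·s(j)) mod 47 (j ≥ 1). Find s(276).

Computing terms: s(1) = 43; s(2) = 7; s(3) = 5; s(4) = 43; s(5) = 8; s(6) = 8; s(7) = 9; s(8) = 12; s(9) = 25; s(10) = 29; s(11) = 46; s(12) = 19; s(13) = 6; s(14) = 0; s(15) = 24; s(16) = 25; s(17) = 30; s(18) = 2; s(19) = 32; s(20) = 10; s(21) = 17; s(22) = 44; s(23) = 12; s(24) = 24; s(25) = 26; s(26) = 33; s(27) = 15; s(28) = 36; s(29) = 27; s(30) = 37; s(31) = 31; s(32) = 6; s(33) = 1; s(34) = 27; s(35) = 38; s(36) = 34; s(37) = 19; s(38) = 5; s(39) = 44; s(40) = 11; s(41) = 21; s(42) = 13; s(43) = 29; s(44) = 45; s(45) = 16; s(46) = 40; s(47) = 43; s(48) = 7.
The sequence repeats with period 46.
(276 - 1) mod 46 = 45, so s(276) = s(46) = 40.

40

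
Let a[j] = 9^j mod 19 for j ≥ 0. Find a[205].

4

a[0] = 1; a[1] = 9; a[2] = 5; a[3] = 7; a[4] = 6; a[5] = 16; a[6] = 11; a[7] = 4; a[8] = 17; a[9] = 1.
The sequence repeats with period 9.
So a[205] = a[0 + ((205-0) mod 9)] = a[7] = 4.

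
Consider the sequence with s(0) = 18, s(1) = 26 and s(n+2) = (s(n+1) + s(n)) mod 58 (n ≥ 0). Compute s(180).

s(0) = 18; s(1) = 26; s(2) = 44; s(3) = 12; s(4) = 56; s(5) = 10; s(6) = 8; s(7) = 18; s(8) = 26.
Since (s(7), s(8)) = (s(0), s(1)) = (18, 26) (two consecutive terms determine the rest), the sequence is periodic with period 7.
(180 - 0) mod 7 = 5, so s(180) = s(5) = 10.

10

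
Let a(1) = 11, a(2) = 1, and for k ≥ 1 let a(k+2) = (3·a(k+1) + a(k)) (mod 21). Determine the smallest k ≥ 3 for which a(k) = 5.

7

a(1) = 11; a(2) = 1; a(3) = 14; a(4) = 1; a(5) = 17; a(6) = 10; a(7) = 5; a(8) = 4; a(9) = 17; a(10) = 13; a(11) = 14; a(12) = 13; a(13) = 11; a(14) = 4; a(15) = 2; a(16) = 10; a(17) = 11; a(18) = 1.
Since (a(17), a(18)) = (a(1), a(2)) = (11, 1) (two consecutive terms determine the rest), the sequence is periodic with period 16.
The value 5 first appears (with k ≥ 3) at a(7).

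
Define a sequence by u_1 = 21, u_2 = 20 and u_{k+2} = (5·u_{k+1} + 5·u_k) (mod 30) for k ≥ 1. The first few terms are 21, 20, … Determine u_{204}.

Computing terms: u_1 = 21; u_2 = 20; u_3 = 25; u_4 = 15; u_5 = 20; u_6 = 25.
Since (u_5, u_6) = (u_2, u_3) = (20, 25) (two consecutive terms determine the rest), the sequence is eventually periodic: after a pre-period of length 1 it cycles with period 3.
For k ≥ 2, u_k depends only on (k - 2) mod 3. (204 - 2) mod 3 = 1, so u_{204} = u_3 = 25.

25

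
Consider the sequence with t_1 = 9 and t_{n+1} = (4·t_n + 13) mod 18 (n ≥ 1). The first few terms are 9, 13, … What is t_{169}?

Listing terms: t_1 = 9,  t_2 = 13,  t_3 = 11,  t_4 = 3,  t_5 = 7,  t_6 = 5,  t_7 = 15,  t_8 = 1,  t_9 = 17,  t_{10} = 9.
Since t_{10} = t_1 = 9, the sequence is periodic with period 9.
So t_{169} = t_{1 + ((169-1) mod 9)} = t_7 = 15.

15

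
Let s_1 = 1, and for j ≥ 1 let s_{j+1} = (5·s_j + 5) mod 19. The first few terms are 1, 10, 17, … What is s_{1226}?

s_1 = 1,  s_2 = 10,  s_3 = 17,  s_4 = 14,  s_5 = 18,  s_6 = 0,  s_7 = 5,  s_8 = 11,  s_9 = 3,  s_{10} = 1.
Since s_{10} = s_1 = 1, the sequence is periodic with period 9.
So s_{1226} = s_{1 + ((1226-1) mod 9)} = s_2 = 10.

10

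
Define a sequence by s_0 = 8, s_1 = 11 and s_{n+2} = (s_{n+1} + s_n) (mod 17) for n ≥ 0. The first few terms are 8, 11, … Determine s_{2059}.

3

Listing terms: s_0 = 8, s_1 = 11, s_2 = 2, s_3 = 13, s_4 = 15, s_5 = 11, s_6 = 9, s_7 = 3, s_8 = 12, s_9 = 15, s_{10} = 10, s_{11} = 8, s_{12} = 1, s_{13} = 9, s_{14} = 10, s_{15} = 2, s_{16} = 12, s_{17} = 14, s_{18} = 9, s_{19} = 6, s_{20} = 15, s_{21} = 4, s_{22} = 2, s_{23} = 6, s_{24} = 8, s_{25} = 14, s_{26} = 5, s_{27} = 2, s_{28} = 7, s_{29} = 9, s_{30} = 16, s_{31} = 8, s_{32} = 7, s_{33} = 15, s_{34} = 5, s_{35} = 3, s_{36} = 8, s_{37} = 11.
The sequence repeats with period 36.
(2059 - 0) mod 36 = 7, so s_{2059} = s_7 = 3.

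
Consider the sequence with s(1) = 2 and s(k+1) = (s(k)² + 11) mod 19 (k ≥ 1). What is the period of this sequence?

3

s(1) = 2,  s(2) = 15,  s(3) = 8,  s(4) = 18,  s(5) = 12,  s(6) = 3,  s(7) = 1,  s(8) = 12.
Since s(8) = s(5) = 12, the sequence is eventually periodic: after a pre-period of length 4 it cycles with period 3.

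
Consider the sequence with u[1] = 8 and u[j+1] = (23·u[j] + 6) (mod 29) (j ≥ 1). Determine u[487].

u[1] = 8, u[2] = 16, u[3] = 26, u[4] = 24, u[5] = 7, u[6] = 22, u[7] = 19, u[8] = 8.
The sequence repeats with period 7.
(487 - 1) mod 7 = 3, so u[487] = u[4] = 24.

24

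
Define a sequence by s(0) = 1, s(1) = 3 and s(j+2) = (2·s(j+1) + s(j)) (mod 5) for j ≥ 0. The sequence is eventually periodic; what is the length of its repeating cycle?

Computing terms: s(0) = 1; s(1) = 3; s(2) = 2; s(3) = 2; s(4) = 1; s(5) = 4; s(6) = 4; s(7) = 2; s(8) = 3; s(9) = 3; s(10) = 4; s(11) = 1; s(12) = 1; s(13) = 3.
The sequence repeats with period 12.

12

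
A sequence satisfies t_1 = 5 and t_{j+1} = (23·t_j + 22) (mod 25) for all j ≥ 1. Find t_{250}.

2

Computing terms: t_1 = 5; t_2 = 12; t_3 = 23; t_4 = 1; t_5 = 20; t_6 = 7; t_7 = 8; t_8 = 6; t_9 = 10; t_{10} = 2; t_{11} = 18; t_{12} = 11; t_{13} = 0; t_{14} = 22; t_{15} = 3; t_{16} = 16; t_{17} = 15; t_{18} = 17; t_{19} = 13; t_{20} = 21; t_{21} = 5.
Since t_{21} = t_1 = 5, the sequence is periodic with period 20.
So t_{250} = t_{1 + ((250-1) mod 20)} = t_{10} = 2.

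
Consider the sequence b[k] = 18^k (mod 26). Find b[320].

Listing terms: b[1] = 18; b[2] = 12; b[3] = 8; b[4] = 14; b[5] = 18.
The sequence repeats with period 4.
(320 - 1) mod 4 = 3, so b[320] = b[4] = 14.

14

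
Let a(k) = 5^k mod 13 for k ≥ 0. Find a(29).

Computing terms: a(0) = 1, a(1) = 5, a(2) = 12, a(3) = 8, a(4) = 1.
Since a(4) = a(0) = 1, the sequence is periodic with period 4.
So a(29) = a(0 + ((29-0) mod 4)) = a(1) = 5.

5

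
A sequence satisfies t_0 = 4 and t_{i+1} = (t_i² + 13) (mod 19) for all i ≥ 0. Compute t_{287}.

t_0 = 4,  t_1 = 10,  t_2 = 18,  t_3 = 14,  t_4 = 0,  t_5 = 13,  t_6 = 11,  t_7 = 1,  t_8 = 14.
Since t_8 = t_3 = 14, the sequence is eventually periodic: after a pre-period of length 3 it cycles with period 5.
For i ≥ 3, t_i depends only on (i - 3) mod 5. (287 - 3) mod 5 = 4, so t_{287} = t_7 = 1.

1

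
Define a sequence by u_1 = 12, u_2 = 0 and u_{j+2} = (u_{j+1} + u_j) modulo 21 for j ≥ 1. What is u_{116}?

We have u_1 = 12,  u_2 = 0,  u_3 = 12,  u_4 = 12,  u_5 = 3,  u_6 = 15,  u_7 = 18,  u_8 = 12,  u_9 = 9,  u_{10} = 0,  u_{11} = 9,  u_{12} = 9,  u_{13} = 18,  u_{14} = 6,  u_{15} = 3,  u_{16} = 9,  u_{17} = 12,  u_{18} = 0.
Since (u_{17}, u_{18}) = (u_1, u_2) = (12, 0) (two consecutive terms determine the rest), the sequence is periodic with period 16.
So u_{116} = u_{1 + ((116-1) mod 16)} = u_4 = 12.

12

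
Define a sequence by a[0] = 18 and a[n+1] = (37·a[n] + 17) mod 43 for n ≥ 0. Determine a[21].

We have a[0] = 18,  a[1] = 38,  a[2] = 4,  a[3] = 36,  a[4] = 16,  a[5] = 7,  a[6] = 18.
Since a[6] = a[0] = 18, the sequence is periodic with period 6.
So a[21] = a[0 + ((21-0) mod 6)] = a[3] = 36.

36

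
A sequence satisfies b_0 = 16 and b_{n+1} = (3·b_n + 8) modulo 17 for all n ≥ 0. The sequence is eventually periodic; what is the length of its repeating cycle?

Computing terms: b_0 = 16, b_1 = 5, b_2 = 6, b_3 = 9, b_4 = 1, b_5 = 11, b_6 = 7, b_7 = 12, b_8 = 10, b_9 = 4, b_{10} = 3, b_{11} = 0, b_{12} = 8, b_{13} = 15, b_{14} = 2, b_{15} = 14, b_{16} = 16.
Since b_{16} = b_0 = 16, the sequence is periodic with period 16.

16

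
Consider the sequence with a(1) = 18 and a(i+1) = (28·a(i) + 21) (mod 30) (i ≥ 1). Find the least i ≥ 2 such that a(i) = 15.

a(1) = 18,  a(2) = 15,  a(3) = 21,  a(4) = 9,  a(5) = 3,  a(6) = 15.
Since a(6) = a(2) = 15, the sequence is eventually periodic: after a pre-period of length 1 it cycles with period 4.
The value 15 first appears (with i ≥ 2) at a(2).

2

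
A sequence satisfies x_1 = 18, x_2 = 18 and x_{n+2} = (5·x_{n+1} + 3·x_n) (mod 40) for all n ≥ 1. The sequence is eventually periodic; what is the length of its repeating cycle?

Listing terms: x_1 = 18; x_2 = 18; x_3 = 24; x_4 = 14; x_5 = 22; x_6 = 32; x_7 = 26; x_8 = 26; x_9 = 8; x_{10} = 38; x_{11} = 14; x_{12} = 24; x_{13} = 2; x_{14} = 2; x_{15} = 16; x_{16} = 6; x_{17} = 38; x_{18} = 8; x_{19} = 34; x_{20} = 34; x_{21} = 32; x_{22} = 22; x_{23} = 6; x_{24} = 16; x_{25} = 18; x_{26} = 18.
Since (x_{25}, x_{26}) = (x_1, x_2) = (18, 18) (two consecutive terms determine the rest), the sequence is periodic with period 24.

24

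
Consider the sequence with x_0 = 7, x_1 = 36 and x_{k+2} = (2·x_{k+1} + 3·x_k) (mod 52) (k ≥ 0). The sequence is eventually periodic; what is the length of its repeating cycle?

Listing terms: x_0 = 7,  x_1 = 36,  x_2 = 41,  x_3 = 34,  x_4 = 35,  x_5 = 16,  x_6 = 33,  x_7 = 10,  x_8 = 15,  x_9 = 8,  x_{10} = 9,  x_{11} = 42,  x_{12} = 7,  x_{13} = 36.
Since (x_{12}, x_{13}) = (x_0, x_1) = (7, 36) (two consecutive terms determine the rest), the sequence is periodic with period 12.

12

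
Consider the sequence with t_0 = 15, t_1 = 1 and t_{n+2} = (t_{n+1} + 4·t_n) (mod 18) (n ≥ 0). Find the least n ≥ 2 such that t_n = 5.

6

t_0 = 15,  t_1 = 1,  t_2 = 7,  t_3 = 11,  t_4 = 3,  t_5 = 11,  t_6 = 5,  t_7 = 13,  t_8 = 15,  t_9 = 13,  t_{10} = 1,  t_{11} = 17,  t_{12} = 3,  t_{13} = 17,  t_{14} = 11,  t_{15} = 7,  t_{16} = 15,  t_{17} = 7,  t_{18} = 13,  t_{19} = 5,  t_{20} = 3,  t_{21} = 5,  t_{22} = 17,  t_{23} = 1,  t_{24} = 15,  t_{25} = 1.
The sequence repeats with period 24.
The value 5 first appears (with n ≥ 2) at t_6.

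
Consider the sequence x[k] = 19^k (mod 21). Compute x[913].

19

x[0] = 1, x[1] = 19, x[2] = 4, x[3] = 13, x[4] = 16, x[5] = 10, x[6] = 1.
The sequence repeats with period 6.
So x[913] = x[0 + ((913-0) mod 6)] = x[1] = 19.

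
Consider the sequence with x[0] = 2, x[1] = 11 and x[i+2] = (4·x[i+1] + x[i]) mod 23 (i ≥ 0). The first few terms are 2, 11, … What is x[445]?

20

Listing terms: x[0] = 2, x[1] = 11, x[2] = 0, x[3] = 11, x[4] = 21, x[5] = 3, x[6] = 10, x[7] = 20, x[8] = 21, x[9] = 12, x[10] = 0, x[11] = 12, x[12] = 2, x[13] = 20, x[14] = 13, x[15] = 3, x[16] = 2, x[17] = 11.
Since (x[16], x[17]) = (x[0], x[1]) = (2, 11) (two consecutive terms determine the rest), the sequence is periodic with period 16.
(445 - 0) mod 16 = 13, so x[445] = x[13] = 20.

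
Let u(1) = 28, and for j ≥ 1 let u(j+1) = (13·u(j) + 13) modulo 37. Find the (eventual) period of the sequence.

We have u(1) = 28,  u(2) = 7,  u(3) = 30,  u(4) = 33,  u(5) = 35,  u(6) = 24,  u(7) = 29,  u(8) = 20,  u(9) = 14,  u(10) = 10,  u(11) = 32,  u(12) = 22,  u(13) = 3,  u(14) = 15,  u(15) = 23,  u(16) = 16,  u(17) = 36,  u(18) = 0,  u(19) = 13,  u(20) = 34,  u(21) = 11,  u(22) = 8,  u(23) = 6,  u(24) = 17,  u(25) = 12,  u(26) = 21,  u(27) = 27,  u(28) = 31,  u(29) = 9,  u(30) = 19,  u(31) = 1,  u(32) = 26,  u(33) = 18,  u(34) = 25,  u(35) = 5,  u(36) = 4,  u(37) = 28.
Since u(37) = u(1) = 28, the sequence is periodic with period 36.

36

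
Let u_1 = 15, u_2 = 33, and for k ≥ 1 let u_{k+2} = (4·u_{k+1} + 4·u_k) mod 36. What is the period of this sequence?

8

Computing terms: u_1 = 15; u_2 = 33; u_3 = 12; u_4 = 0; u_5 = 12; u_6 = 12; u_7 = 24; u_8 = 0; u_9 = 24; u_{10} = 24; u_{11} = 12; u_{12} = 0.
Since (u_{11}, u_{12}) = (u_3, u_4) = (12, 0) (two consecutive terms determine the rest), the sequence is eventually periodic: after a pre-period of length 2 it cycles with period 8.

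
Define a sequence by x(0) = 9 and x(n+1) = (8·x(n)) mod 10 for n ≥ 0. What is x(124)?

x(0) = 9,  x(1) = 2,  x(2) = 6,  x(3) = 8,  x(4) = 4,  x(5) = 2.
Since x(5) = x(1) = 2, the sequence is eventually periodic: after a pre-period of length 1 it cycles with period 4.
For n ≥ 1, x(n) depends only on (n - 1) mod 4. (124 - 1) mod 4 = 3, so x(124) = x(4) = 4.

4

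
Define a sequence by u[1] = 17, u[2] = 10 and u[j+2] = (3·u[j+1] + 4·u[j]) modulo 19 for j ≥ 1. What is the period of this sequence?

u[1] = 17, u[2] = 10, u[3] = 3, u[4] = 11, u[5] = 7, u[6] = 8, u[7] = 14, u[8] = 17, u[9] = 12, u[10] = 9, u[11] = 18, u[12] = 14, u[13] = 0, u[14] = 18, u[15] = 16, u[16] = 6, u[17] = 6, u[18] = 4, u[19] = 17, u[20] = 10.
The sequence repeats with period 18.

18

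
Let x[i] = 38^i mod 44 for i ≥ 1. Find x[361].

Computing terms: x[1] = 38,  x[2] = 36,  x[3] = 4,  x[4] = 20,  x[5] = 12,  x[6] = 16,  x[7] = 36.
Since x[7] = x[2] = 36, the sequence is eventually periodic: after a pre-period of length 1 it cycles with period 5.
For i ≥ 2, x[i] depends only on (i - 2) mod 5. (361 - 2) mod 5 = 4, so x[361] = x[6] = 16.

16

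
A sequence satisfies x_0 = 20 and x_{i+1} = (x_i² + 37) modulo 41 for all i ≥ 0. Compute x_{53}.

Computing terms: x_0 = 20,  x_1 = 27,  x_2 = 28,  x_3 = 1,  x_4 = 38,  x_5 = 5,  x_6 = 21,  x_7 = 27.
Since x_7 = x_1 = 27, the sequence is eventually periodic: after a pre-period of length 1 it cycles with period 6.
For i ≥ 1, x_i depends only on (i - 1) mod 6. (53 - 1) mod 6 = 4, so x_{53} = x_5 = 5.

5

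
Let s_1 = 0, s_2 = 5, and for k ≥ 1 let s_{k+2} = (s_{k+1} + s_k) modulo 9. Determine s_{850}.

8

Computing terms: s_1 = 0,  s_2 = 5,  s_3 = 5,  s_4 = 1,  s_5 = 6,  s_6 = 7,  s_7 = 4,  s_8 = 2,  s_9 = 6,  s_{10} = 8,  s_{11} = 5,  s_{12} = 4,  s_{13} = 0,  s_{14} = 4,  s_{15} = 4,  s_{16} = 8,  s_{17} = 3,  s_{18} = 2,  s_{19} = 5,  s_{20} = 7,  s_{21} = 3,  s_{22} = 1,  s_{23} = 4,  s_{24} = 5,  s_{25} = 0,  s_{26} = 5.
Since (s_{25}, s_{26}) = (s_1, s_2) = (0, 5) (two consecutive terms determine the rest), the sequence is periodic with period 24.
So s_{850} = s_{1 + ((850-1) mod 24)} = s_{10} = 8.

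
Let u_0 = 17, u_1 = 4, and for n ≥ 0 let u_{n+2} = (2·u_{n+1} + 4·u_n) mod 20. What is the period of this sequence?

5

We have u_0 = 17, u_1 = 4, u_2 = 16, u_3 = 8, u_4 = 0, u_5 = 12, u_6 = 4, u_7 = 16.
Since (u_6, u_7) = (u_1, u_2) = (4, 16) (two consecutive terms determine the rest), the sequence is eventually periodic: after a pre-period of length 1 it cycles with period 5.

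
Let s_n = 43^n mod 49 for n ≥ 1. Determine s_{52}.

We have s_1 = 43, s_2 = 36, s_3 = 29, s_4 = 22, s_5 = 15, s_6 = 8, s_7 = 1, s_8 = 43.
The sequence repeats with period 7.
So s_{52} = s_{1 + ((52-1) mod 7)} = s_3 = 29.

29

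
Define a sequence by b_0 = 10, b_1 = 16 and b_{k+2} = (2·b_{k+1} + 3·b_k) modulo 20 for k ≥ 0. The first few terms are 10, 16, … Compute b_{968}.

Computing terms: b_0 = 10; b_1 = 16; b_2 = 2; b_3 = 12; b_4 = 10; b_5 = 16.
The sequence repeats with period 4.
(968 - 0) mod 4 = 0, so b_{968} = b_0 = 10.

10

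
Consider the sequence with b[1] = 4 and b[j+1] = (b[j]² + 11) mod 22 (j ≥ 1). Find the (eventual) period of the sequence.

Computing terms: b[1] = 4,  b[2] = 5,  b[3] = 14,  b[4] = 9,  b[5] = 4.
Since b[5] = b[1] = 4, the sequence is periodic with period 4.

4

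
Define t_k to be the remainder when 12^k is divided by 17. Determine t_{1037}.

Listing terms: t_0 = 1,  t_1 = 12,  t_2 = 8,  t_3 = 11,  t_4 = 13,  t_5 = 3,  t_6 = 2,  t_7 = 7,  t_8 = 16,  t_9 = 5,  t_{10} = 9,  t_{11} = 6,  t_{12} = 4,  t_{13} = 14,  t_{14} = 15,  t_{15} = 10,  t_{16} = 1.
The sequence repeats with period 16.
So t_{1037} = t_{0 + ((1037-0) mod 16)} = t_{13} = 14.

14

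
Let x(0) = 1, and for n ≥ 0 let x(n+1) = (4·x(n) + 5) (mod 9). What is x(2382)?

We have x(0) = 1, x(1) = 0, x(2) = 5, x(3) = 7, x(4) = 6, x(5) = 2, x(6) = 4, x(7) = 3, x(8) = 8, x(9) = 1.
Since x(9) = x(0) = 1, the sequence is periodic with period 9.
(2382 - 0) mod 9 = 6, so x(2382) = x(6) = 4.

4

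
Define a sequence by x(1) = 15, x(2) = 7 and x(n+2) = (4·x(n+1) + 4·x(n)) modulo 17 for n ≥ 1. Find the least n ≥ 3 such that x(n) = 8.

Computing terms: x(1) = 15, x(2) = 7, x(3) = 3, x(4) = 6, x(5) = 2, x(6) = 15, x(7) = 0, x(8) = 9, x(9) = 2, x(10) = 10, x(11) = 14, x(12) = 11, x(13) = 15, x(14) = 2, x(15) = 0, x(16) = 8, x(17) = 15, x(18) = 7.
The sequence repeats with period 16.
The value 8 first appears (with n ≥ 3) at x(16).

16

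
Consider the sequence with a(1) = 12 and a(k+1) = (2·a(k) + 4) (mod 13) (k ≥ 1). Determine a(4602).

Listing terms: a(1) = 12; a(2) = 2; a(3) = 8; a(4) = 7; a(5) = 5; a(6) = 1; a(7) = 6; a(8) = 3; a(9) = 10; a(10) = 11; a(11) = 0; a(12) = 4; a(13) = 12.
Since a(13) = a(1) = 12, the sequence is periodic with period 12.
(4602 - 1) mod 12 = 5, so a(4602) = a(6) = 1.

1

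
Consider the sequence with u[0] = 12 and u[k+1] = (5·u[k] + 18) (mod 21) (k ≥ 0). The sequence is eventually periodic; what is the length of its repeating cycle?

u[0] = 12,  u[1] = 15,  u[2] = 9,  u[3] = 0,  u[4] = 18,  u[5] = 3,  u[6] = 12.
Since u[6] = u[0] = 12, the sequence is periodic with period 6.

6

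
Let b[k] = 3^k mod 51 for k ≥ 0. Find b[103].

We have b[0] = 1; b[1] = 3; b[2] = 9; b[3] = 27; b[4] = 30; b[5] = 39; b[6] = 15; b[7] = 45; b[8] = 33; b[9] = 48; b[10] = 42; b[11] = 24; b[12] = 21; b[13] = 12; b[14] = 36; b[15] = 6; b[16] = 18; b[17] = 3.
Since b[17] = b[1] = 3, the sequence is eventually periodic: after a pre-period of length 1 it cycles with period 16.
For k ≥ 1, b[k] depends only on (k - 1) mod 16. (103 - 1) mod 16 = 6, so b[103] = b[7] = 45.

45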